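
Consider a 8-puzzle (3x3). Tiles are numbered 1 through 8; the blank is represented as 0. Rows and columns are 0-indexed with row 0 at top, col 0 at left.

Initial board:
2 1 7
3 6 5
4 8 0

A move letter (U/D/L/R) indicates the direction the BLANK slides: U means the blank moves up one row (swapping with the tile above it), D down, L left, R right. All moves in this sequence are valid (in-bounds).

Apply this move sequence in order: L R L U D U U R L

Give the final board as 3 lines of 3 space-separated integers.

After move 1 (L):
2 1 7
3 6 5
4 0 8

After move 2 (R):
2 1 7
3 6 5
4 8 0

After move 3 (L):
2 1 7
3 6 5
4 0 8

After move 4 (U):
2 1 7
3 0 5
4 6 8

After move 5 (D):
2 1 7
3 6 5
4 0 8

After move 6 (U):
2 1 7
3 0 5
4 6 8

After move 7 (U):
2 0 7
3 1 5
4 6 8

After move 8 (R):
2 7 0
3 1 5
4 6 8

After move 9 (L):
2 0 7
3 1 5
4 6 8

Answer: 2 0 7
3 1 5
4 6 8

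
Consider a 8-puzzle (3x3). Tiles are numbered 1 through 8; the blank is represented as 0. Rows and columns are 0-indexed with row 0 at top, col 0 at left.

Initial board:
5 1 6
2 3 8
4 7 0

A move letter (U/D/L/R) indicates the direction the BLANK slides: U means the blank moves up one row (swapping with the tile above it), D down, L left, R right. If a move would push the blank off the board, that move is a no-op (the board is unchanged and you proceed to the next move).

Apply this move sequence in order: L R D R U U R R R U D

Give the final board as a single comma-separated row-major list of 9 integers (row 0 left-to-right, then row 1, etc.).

Answer: 5, 1, 6, 2, 3, 0, 4, 7, 8

Derivation:
After move 1 (L):
5 1 6
2 3 8
4 0 7

After move 2 (R):
5 1 6
2 3 8
4 7 0

After move 3 (D):
5 1 6
2 3 8
4 7 0

After move 4 (R):
5 1 6
2 3 8
4 7 0

After move 5 (U):
5 1 6
2 3 0
4 7 8

After move 6 (U):
5 1 0
2 3 6
4 7 8

After move 7 (R):
5 1 0
2 3 6
4 7 8

After move 8 (R):
5 1 0
2 3 6
4 7 8

After move 9 (R):
5 1 0
2 3 6
4 7 8

After move 10 (U):
5 1 0
2 3 6
4 7 8

After move 11 (D):
5 1 6
2 3 0
4 7 8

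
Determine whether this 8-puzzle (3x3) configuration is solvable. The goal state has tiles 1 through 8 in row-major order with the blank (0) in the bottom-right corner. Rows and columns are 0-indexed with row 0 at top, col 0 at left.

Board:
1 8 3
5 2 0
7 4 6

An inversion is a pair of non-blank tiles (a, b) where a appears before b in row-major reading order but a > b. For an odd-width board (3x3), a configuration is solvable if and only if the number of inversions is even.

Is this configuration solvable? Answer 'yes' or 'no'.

Inversions (pairs i<j in row-major order where tile[i] > tile[j] > 0): 11
11 is odd, so the puzzle is not solvable.

Answer: no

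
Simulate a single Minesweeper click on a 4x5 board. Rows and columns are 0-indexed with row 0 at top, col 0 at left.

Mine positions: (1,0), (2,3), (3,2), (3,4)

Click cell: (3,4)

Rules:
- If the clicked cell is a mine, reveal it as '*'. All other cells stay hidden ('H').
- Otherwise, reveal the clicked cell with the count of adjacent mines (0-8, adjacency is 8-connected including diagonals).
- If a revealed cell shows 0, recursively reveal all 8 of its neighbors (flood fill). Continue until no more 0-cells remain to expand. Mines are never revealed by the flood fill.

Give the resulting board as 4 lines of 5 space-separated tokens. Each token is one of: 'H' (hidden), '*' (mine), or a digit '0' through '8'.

H H H H H
H H H H H
H H H H H
H H H H *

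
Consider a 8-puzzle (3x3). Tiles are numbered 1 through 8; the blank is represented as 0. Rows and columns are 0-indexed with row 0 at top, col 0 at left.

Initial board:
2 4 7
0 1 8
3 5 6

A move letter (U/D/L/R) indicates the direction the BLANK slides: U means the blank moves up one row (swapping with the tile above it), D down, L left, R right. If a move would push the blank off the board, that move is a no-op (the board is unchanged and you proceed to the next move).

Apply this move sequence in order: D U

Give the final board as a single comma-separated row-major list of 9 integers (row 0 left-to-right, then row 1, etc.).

Answer: 2, 4, 7, 0, 1, 8, 3, 5, 6

Derivation:
After move 1 (D):
2 4 7
3 1 8
0 5 6

After move 2 (U):
2 4 7
0 1 8
3 5 6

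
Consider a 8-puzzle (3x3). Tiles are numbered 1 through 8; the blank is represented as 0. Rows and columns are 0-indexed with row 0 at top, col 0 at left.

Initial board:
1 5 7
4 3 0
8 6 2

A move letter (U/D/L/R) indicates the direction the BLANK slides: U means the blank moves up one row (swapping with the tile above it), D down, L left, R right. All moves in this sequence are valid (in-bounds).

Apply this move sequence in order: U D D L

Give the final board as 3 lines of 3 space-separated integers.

Answer: 1 5 7
4 3 2
8 0 6

Derivation:
After move 1 (U):
1 5 0
4 3 7
8 6 2

After move 2 (D):
1 5 7
4 3 0
8 6 2

After move 3 (D):
1 5 7
4 3 2
8 6 0

After move 4 (L):
1 5 7
4 3 2
8 0 6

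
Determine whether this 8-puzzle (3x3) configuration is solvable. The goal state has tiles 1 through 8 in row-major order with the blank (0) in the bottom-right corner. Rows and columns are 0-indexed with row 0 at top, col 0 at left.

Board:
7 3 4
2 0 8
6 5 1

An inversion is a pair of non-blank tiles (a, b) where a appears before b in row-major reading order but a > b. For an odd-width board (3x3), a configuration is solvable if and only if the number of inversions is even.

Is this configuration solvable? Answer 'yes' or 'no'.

Answer: no

Derivation:
Inversions (pairs i<j in row-major order where tile[i] > tile[j] > 0): 17
17 is odd, so the puzzle is not solvable.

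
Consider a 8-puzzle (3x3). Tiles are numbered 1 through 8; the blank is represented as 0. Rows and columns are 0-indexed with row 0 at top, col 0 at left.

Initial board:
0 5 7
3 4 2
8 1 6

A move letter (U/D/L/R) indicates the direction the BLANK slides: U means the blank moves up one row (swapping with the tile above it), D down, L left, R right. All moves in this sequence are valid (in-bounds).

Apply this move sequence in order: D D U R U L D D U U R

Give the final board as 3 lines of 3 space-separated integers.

After move 1 (D):
3 5 7
0 4 2
8 1 6

After move 2 (D):
3 5 7
8 4 2
0 1 6

After move 3 (U):
3 5 7
0 4 2
8 1 6

After move 4 (R):
3 5 7
4 0 2
8 1 6

After move 5 (U):
3 0 7
4 5 2
8 1 6

After move 6 (L):
0 3 7
4 5 2
8 1 6

After move 7 (D):
4 3 7
0 5 2
8 1 6

After move 8 (D):
4 3 7
8 5 2
0 1 6

After move 9 (U):
4 3 7
0 5 2
8 1 6

After move 10 (U):
0 3 7
4 5 2
8 1 6

After move 11 (R):
3 0 7
4 5 2
8 1 6

Answer: 3 0 7
4 5 2
8 1 6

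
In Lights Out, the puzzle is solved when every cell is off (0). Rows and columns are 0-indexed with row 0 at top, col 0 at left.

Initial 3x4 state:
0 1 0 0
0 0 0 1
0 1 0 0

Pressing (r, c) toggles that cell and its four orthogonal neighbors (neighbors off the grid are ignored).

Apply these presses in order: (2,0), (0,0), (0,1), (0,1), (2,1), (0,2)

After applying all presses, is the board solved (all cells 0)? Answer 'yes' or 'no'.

Answer: no

Derivation:
After press 1 at (2,0):
0 1 0 0
1 0 0 1
1 0 0 0

After press 2 at (0,0):
1 0 0 0
0 0 0 1
1 0 0 0

After press 3 at (0,1):
0 1 1 0
0 1 0 1
1 0 0 0

After press 4 at (0,1):
1 0 0 0
0 0 0 1
1 0 0 0

After press 5 at (2,1):
1 0 0 0
0 1 0 1
0 1 1 0

After press 6 at (0,2):
1 1 1 1
0 1 1 1
0 1 1 0

Lights still on: 9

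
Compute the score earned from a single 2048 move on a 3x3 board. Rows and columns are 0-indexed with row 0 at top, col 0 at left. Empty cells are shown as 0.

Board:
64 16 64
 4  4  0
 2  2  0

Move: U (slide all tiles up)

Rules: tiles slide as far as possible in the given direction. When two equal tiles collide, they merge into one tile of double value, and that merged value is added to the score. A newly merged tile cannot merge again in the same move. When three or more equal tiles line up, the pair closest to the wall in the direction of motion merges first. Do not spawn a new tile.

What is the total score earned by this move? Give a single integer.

Answer: 0

Derivation:
Slide up:
col 0: [64, 4, 2] -> [64, 4, 2]  score +0 (running 0)
col 1: [16, 4, 2] -> [16, 4, 2]  score +0 (running 0)
col 2: [64, 0, 0] -> [64, 0, 0]  score +0 (running 0)
Board after move:
64 16 64
 4  4  0
 2  2  0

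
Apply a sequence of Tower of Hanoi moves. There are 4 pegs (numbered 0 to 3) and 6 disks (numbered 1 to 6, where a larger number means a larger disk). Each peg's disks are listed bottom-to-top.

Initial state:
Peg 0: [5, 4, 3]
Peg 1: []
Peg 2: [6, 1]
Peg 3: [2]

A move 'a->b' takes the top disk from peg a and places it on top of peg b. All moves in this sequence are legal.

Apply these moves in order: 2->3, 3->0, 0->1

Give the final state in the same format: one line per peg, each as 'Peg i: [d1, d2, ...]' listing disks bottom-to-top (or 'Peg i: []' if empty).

Answer: Peg 0: [5, 4, 3]
Peg 1: [1]
Peg 2: [6]
Peg 3: [2]

Derivation:
After move 1 (2->3):
Peg 0: [5, 4, 3]
Peg 1: []
Peg 2: [6]
Peg 3: [2, 1]

After move 2 (3->0):
Peg 0: [5, 4, 3, 1]
Peg 1: []
Peg 2: [6]
Peg 3: [2]

After move 3 (0->1):
Peg 0: [5, 4, 3]
Peg 1: [1]
Peg 2: [6]
Peg 3: [2]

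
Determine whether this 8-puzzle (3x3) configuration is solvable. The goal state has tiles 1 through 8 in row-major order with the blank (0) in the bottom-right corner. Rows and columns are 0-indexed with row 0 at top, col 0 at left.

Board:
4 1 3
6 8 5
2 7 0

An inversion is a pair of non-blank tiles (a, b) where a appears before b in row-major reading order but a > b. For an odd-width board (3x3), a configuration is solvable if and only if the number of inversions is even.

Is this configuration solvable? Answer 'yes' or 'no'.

Answer: yes

Derivation:
Inversions (pairs i<j in row-major order where tile[i] > tile[j] > 0): 10
10 is even, so the puzzle is solvable.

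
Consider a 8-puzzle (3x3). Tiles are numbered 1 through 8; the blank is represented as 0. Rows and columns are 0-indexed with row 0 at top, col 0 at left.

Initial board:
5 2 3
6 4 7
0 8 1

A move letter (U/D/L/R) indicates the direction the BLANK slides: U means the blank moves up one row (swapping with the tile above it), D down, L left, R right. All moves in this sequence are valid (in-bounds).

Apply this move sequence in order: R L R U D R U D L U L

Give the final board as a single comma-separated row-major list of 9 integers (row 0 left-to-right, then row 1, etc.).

After move 1 (R):
5 2 3
6 4 7
8 0 1

After move 2 (L):
5 2 3
6 4 7
0 8 1

After move 3 (R):
5 2 3
6 4 7
8 0 1

After move 4 (U):
5 2 3
6 0 7
8 4 1

After move 5 (D):
5 2 3
6 4 7
8 0 1

After move 6 (R):
5 2 3
6 4 7
8 1 0

After move 7 (U):
5 2 3
6 4 0
8 1 7

After move 8 (D):
5 2 3
6 4 7
8 1 0

After move 9 (L):
5 2 3
6 4 7
8 0 1

After move 10 (U):
5 2 3
6 0 7
8 4 1

After move 11 (L):
5 2 3
0 6 7
8 4 1

Answer: 5, 2, 3, 0, 6, 7, 8, 4, 1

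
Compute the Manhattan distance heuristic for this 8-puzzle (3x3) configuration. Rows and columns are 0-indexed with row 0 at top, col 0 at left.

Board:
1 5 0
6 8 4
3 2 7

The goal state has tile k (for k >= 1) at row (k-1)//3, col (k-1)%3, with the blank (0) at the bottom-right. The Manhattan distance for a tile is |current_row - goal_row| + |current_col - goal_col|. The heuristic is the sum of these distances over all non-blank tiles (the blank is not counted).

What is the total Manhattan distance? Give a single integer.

Answer: 14

Derivation:
Tile 1: (0,0)->(0,0) = 0
Tile 5: (0,1)->(1,1) = 1
Tile 6: (1,0)->(1,2) = 2
Tile 8: (1,1)->(2,1) = 1
Tile 4: (1,2)->(1,0) = 2
Tile 3: (2,0)->(0,2) = 4
Tile 2: (2,1)->(0,1) = 2
Tile 7: (2,2)->(2,0) = 2
Sum: 0 + 1 + 2 + 1 + 2 + 4 + 2 + 2 = 14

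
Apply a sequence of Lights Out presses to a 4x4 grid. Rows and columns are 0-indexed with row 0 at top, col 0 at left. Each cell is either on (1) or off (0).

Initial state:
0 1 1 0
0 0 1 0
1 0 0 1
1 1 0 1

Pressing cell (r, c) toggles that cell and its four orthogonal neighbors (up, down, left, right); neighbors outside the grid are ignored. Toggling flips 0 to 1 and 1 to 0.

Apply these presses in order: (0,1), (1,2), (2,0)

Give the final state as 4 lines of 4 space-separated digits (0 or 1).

Answer: 1 0 1 0
1 0 0 1
0 1 1 1
0 1 0 1

Derivation:
After press 1 at (0,1):
1 0 0 0
0 1 1 0
1 0 0 1
1 1 0 1

After press 2 at (1,2):
1 0 1 0
0 0 0 1
1 0 1 1
1 1 0 1

After press 3 at (2,0):
1 0 1 0
1 0 0 1
0 1 1 1
0 1 0 1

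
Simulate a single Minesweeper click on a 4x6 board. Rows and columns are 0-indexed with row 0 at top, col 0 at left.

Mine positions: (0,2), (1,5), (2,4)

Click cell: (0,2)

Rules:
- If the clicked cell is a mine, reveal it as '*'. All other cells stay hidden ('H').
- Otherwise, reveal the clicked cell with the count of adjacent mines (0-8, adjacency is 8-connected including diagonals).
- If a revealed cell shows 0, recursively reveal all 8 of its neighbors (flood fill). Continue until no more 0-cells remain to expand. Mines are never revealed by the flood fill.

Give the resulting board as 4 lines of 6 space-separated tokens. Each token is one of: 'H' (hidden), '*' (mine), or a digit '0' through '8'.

H H * H H H
H H H H H H
H H H H H H
H H H H H H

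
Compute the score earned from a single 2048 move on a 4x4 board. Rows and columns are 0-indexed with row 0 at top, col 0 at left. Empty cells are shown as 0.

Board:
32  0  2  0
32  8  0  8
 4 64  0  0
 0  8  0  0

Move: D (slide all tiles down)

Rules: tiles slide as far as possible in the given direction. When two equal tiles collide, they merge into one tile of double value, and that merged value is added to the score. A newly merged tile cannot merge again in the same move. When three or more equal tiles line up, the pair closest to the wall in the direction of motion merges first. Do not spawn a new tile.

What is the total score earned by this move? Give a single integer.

Answer: 64

Derivation:
Slide down:
col 0: [32, 32, 4, 0] -> [0, 0, 64, 4]  score +64 (running 64)
col 1: [0, 8, 64, 8] -> [0, 8, 64, 8]  score +0 (running 64)
col 2: [2, 0, 0, 0] -> [0, 0, 0, 2]  score +0 (running 64)
col 3: [0, 8, 0, 0] -> [0, 0, 0, 8]  score +0 (running 64)
Board after move:
 0  0  0  0
 0  8  0  0
64 64  0  0
 4  8  2  8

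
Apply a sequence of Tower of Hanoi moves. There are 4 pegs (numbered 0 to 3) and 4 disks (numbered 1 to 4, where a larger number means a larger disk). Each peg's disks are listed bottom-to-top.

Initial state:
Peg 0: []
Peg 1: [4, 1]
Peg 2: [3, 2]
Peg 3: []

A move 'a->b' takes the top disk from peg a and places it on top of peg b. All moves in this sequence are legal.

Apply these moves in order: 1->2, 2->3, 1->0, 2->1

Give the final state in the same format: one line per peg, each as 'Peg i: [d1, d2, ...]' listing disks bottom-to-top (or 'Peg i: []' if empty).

After move 1 (1->2):
Peg 0: []
Peg 1: [4]
Peg 2: [3, 2, 1]
Peg 3: []

After move 2 (2->3):
Peg 0: []
Peg 1: [4]
Peg 2: [3, 2]
Peg 3: [1]

After move 3 (1->0):
Peg 0: [4]
Peg 1: []
Peg 2: [3, 2]
Peg 3: [1]

After move 4 (2->1):
Peg 0: [4]
Peg 1: [2]
Peg 2: [3]
Peg 3: [1]

Answer: Peg 0: [4]
Peg 1: [2]
Peg 2: [3]
Peg 3: [1]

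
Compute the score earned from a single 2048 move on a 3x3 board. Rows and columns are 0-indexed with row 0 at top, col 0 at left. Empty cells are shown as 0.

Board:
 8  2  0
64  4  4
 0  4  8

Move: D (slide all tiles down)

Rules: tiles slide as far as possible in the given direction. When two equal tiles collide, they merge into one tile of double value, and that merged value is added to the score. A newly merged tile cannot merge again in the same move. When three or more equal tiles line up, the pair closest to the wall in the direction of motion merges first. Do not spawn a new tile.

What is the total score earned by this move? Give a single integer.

Answer: 8

Derivation:
Slide down:
col 0: [8, 64, 0] -> [0, 8, 64]  score +0 (running 0)
col 1: [2, 4, 4] -> [0, 2, 8]  score +8 (running 8)
col 2: [0, 4, 8] -> [0, 4, 8]  score +0 (running 8)
Board after move:
 0  0  0
 8  2  4
64  8  8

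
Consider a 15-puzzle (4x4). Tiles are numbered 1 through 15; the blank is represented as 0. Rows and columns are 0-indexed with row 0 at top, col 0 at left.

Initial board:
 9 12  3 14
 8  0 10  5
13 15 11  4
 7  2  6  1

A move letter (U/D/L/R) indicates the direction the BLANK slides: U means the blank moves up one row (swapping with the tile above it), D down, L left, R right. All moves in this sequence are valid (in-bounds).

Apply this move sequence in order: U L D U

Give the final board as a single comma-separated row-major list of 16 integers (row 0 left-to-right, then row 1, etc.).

Answer: 0, 9, 3, 14, 8, 12, 10, 5, 13, 15, 11, 4, 7, 2, 6, 1

Derivation:
After move 1 (U):
 9  0  3 14
 8 12 10  5
13 15 11  4
 7  2  6  1

After move 2 (L):
 0  9  3 14
 8 12 10  5
13 15 11  4
 7  2  6  1

After move 3 (D):
 8  9  3 14
 0 12 10  5
13 15 11  4
 7  2  6  1

After move 4 (U):
 0  9  3 14
 8 12 10  5
13 15 11  4
 7  2  6  1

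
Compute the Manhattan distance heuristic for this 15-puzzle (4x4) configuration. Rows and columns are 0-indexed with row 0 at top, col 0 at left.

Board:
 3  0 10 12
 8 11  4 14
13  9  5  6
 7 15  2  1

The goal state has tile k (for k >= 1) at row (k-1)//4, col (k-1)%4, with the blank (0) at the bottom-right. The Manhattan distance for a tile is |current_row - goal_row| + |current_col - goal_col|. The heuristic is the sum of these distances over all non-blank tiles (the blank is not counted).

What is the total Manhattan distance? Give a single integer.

Answer: 41

Derivation:
Tile 3: at (0,0), goal (0,2), distance |0-0|+|0-2| = 2
Tile 10: at (0,2), goal (2,1), distance |0-2|+|2-1| = 3
Tile 12: at (0,3), goal (2,3), distance |0-2|+|3-3| = 2
Tile 8: at (1,0), goal (1,3), distance |1-1|+|0-3| = 3
Tile 11: at (1,1), goal (2,2), distance |1-2|+|1-2| = 2
Tile 4: at (1,2), goal (0,3), distance |1-0|+|2-3| = 2
Tile 14: at (1,3), goal (3,1), distance |1-3|+|3-1| = 4
Tile 13: at (2,0), goal (3,0), distance |2-3|+|0-0| = 1
Tile 9: at (2,1), goal (2,0), distance |2-2|+|1-0| = 1
Tile 5: at (2,2), goal (1,0), distance |2-1|+|2-0| = 3
Tile 6: at (2,3), goal (1,1), distance |2-1|+|3-1| = 3
Tile 7: at (3,0), goal (1,2), distance |3-1|+|0-2| = 4
Tile 15: at (3,1), goal (3,2), distance |3-3|+|1-2| = 1
Tile 2: at (3,2), goal (0,1), distance |3-0|+|2-1| = 4
Tile 1: at (3,3), goal (0,0), distance |3-0|+|3-0| = 6
Sum: 2 + 3 + 2 + 3 + 2 + 2 + 4 + 1 + 1 + 3 + 3 + 4 + 1 + 4 + 6 = 41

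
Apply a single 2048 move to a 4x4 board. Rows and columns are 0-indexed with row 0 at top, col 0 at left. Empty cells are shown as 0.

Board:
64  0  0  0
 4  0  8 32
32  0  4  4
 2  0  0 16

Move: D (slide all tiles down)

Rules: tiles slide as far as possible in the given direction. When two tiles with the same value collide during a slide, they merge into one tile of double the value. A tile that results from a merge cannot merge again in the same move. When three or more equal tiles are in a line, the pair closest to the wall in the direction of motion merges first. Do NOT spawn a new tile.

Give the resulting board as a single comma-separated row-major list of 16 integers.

Slide down:
col 0: [64, 4, 32, 2] -> [64, 4, 32, 2]
col 1: [0, 0, 0, 0] -> [0, 0, 0, 0]
col 2: [0, 8, 4, 0] -> [0, 0, 8, 4]
col 3: [0, 32, 4, 16] -> [0, 32, 4, 16]

Answer: 64, 0, 0, 0, 4, 0, 0, 32, 32, 0, 8, 4, 2, 0, 4, 16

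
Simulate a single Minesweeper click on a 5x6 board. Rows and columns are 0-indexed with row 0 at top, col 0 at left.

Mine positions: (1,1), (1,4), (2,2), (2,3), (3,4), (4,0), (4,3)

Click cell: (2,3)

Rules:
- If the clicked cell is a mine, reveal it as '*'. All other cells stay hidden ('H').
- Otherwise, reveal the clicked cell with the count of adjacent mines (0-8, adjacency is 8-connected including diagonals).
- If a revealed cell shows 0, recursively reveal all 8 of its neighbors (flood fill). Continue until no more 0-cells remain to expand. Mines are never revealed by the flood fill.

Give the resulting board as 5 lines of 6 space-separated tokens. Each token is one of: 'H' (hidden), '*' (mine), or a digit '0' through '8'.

H H H H H H
H H H H H H
H H H * H H
H H H H H H
H H H H H H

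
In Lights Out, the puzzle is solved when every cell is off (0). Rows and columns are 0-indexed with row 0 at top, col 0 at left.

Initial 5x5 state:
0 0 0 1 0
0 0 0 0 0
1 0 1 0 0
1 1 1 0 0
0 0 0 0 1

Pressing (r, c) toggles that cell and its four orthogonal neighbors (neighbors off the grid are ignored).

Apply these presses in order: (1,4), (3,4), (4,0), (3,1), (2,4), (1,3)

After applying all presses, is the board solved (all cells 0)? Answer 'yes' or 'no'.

After press 1 at (1,4):
0 0 0 1 1
0 0 0 1 1
1 0 1 0 1
1 1 1 0 0
0 0 0 0 1

After press 2 at (3,4):
0 0 0 1 1
0 0 0 1 1
1 0 1 0 0
1 1 1 1 1
0 0 0 0 0

After press 3 at (4,0):
0 0 0 1 1
0 0 0 1 1
1 0 1 0 0
0 1 1 1 1
1 1 0 0 0

After press 4 at (3,1):
0 0 0 1 1
0 0 0 1 1
1 1 1 0 0
1 0 0 1 1
1 0 0 0 0

After press 5 at (2,4):
0 0 0 1 1
0 0 0 1 0
1 1 1 1 1
1 0 0 1 0
1 0 0 0 0

After press 6 at (1,3):
0 0 0 0 1
0 0 1 0 1
1 1 1 0 1
1 0 0 1 0
1 0 0 0 0

Lights still on: 10

Answer: no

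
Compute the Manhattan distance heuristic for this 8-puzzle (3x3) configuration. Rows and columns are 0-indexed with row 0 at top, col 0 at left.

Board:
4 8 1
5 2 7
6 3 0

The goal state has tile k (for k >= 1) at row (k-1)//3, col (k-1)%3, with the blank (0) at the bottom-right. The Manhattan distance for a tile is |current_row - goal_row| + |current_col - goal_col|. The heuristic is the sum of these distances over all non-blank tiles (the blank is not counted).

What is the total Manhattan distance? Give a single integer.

Tile 4: (0,0)->(1,0) = 1
Tile 8: (0,1)->(2,1) = 2
Tile 1: (0,2)->(0,0) = 2
Tile 5: (1,0)->(1,1) = 1
Tile 2: (1,1)->(0,1) = 1
Tile 7: (1,2)->(2,0) = 3
Tile 6: (2,0)->(1,2) = 3
Tile 3: (2,1)->(0,2) = 3
Sum: 1 + 2 + 2 + 1 + 1 + 3 + 3 + 3 = 16

Answer: 16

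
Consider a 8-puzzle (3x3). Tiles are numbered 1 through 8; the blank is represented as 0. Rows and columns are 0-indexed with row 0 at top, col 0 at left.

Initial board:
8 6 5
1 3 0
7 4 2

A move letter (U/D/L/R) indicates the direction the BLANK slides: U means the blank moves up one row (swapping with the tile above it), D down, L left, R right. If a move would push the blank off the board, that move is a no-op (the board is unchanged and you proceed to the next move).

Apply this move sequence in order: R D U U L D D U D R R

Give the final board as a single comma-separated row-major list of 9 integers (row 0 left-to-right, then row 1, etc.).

Answer: 8, 3, 6, 1, 4, 5, 7, 2, 0

Derivation:
After move 1 (R):
8 6 5
1 3 0
7 4 2

After move 2 (D):
8 6 5
1 3 2
7 4 0

After move 3 (U):
8 6 5
1 3 0
7 4 2

After move 4 (U):
8 6 0
1 3 5
7 4 2

After move 5 (L):
8 0 6
1 3 5
7 4 2

After move 6 (D):
8 3 6
1 0 5
7 4 2

After move 7 (D):
8 3 6
1 4 5
7 0 2

After move 8 (U):
8 3 6
1 0 5
7 4 2

After move 9 (D):
8 3 6
1 4 5
7 0 2

After move 10 (R):
8 3 6
1 4 5
7 2 0

After move 11 (R):
8 3 6
1 4 5
7 2 0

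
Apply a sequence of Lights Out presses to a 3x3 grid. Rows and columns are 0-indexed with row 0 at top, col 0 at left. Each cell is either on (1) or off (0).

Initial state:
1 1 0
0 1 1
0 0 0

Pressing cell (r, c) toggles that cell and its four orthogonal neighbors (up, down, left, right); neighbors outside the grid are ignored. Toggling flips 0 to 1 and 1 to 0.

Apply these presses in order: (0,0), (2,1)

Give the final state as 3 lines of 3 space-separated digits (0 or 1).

After press 1 at (0,0):
0 0 0
1 1 1
0 0 0

After press 2 at (2,1):
0 0 0
1 0 1
1 1 1

Answer: 0 0 0
1 0 1
1 1 1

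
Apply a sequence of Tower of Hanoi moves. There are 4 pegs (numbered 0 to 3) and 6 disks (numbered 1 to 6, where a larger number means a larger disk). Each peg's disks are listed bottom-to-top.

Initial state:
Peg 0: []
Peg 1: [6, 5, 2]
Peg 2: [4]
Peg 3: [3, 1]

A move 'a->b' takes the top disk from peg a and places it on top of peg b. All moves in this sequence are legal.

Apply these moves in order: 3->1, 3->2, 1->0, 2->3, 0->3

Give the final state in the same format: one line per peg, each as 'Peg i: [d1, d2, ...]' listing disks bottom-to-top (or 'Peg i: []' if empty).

Answer: Peg 0: []
Peg 1: [6, 5, 2]
Peg 2: [4]
Peg 3: [3, 1]

Derivation:
After move 1 (3->1):
Peg 0: []
Peg 1: [6, 5, 2, 1]
Peg 2: [4]
Peg 3: [3]

After move 2 (3->2):
Peg 0: []
Peg 1: [6, 5, 2, 1]
Peg 2: [4, 3]
Peg 3: []

After move 3 (1->0):
Peg 0: [1]
Peg 1: [6, 5, 2]
Peg 2: [4, 3]
Peg 3: []

After move 4 (2->3):
Peg 0: [1]
Peg 1: [6, 5, 2]
Peg 2: [4]
Peg 3: [3]

After move 5 (0->3):
Peg 0: []
Peg 1: [6, 5, 2]
Peg 2: [4]
Peg 3: [3, 1]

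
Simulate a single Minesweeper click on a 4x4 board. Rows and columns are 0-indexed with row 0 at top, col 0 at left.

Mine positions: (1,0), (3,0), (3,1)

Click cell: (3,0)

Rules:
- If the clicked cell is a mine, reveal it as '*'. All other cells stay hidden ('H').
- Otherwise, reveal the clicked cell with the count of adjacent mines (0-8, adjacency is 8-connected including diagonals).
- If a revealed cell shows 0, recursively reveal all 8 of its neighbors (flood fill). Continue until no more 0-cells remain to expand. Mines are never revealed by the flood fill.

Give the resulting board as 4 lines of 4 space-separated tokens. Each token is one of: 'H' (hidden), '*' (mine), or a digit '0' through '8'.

H H H H
H H H H
H H H H
* H H H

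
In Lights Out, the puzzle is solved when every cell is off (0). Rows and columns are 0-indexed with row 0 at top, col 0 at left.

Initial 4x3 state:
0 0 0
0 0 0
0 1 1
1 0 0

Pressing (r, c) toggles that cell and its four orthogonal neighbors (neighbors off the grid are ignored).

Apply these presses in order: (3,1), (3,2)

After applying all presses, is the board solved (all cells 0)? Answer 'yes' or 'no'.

Answer: yes

Derivation:
After press 1 at (3,1):
0 0 0
0 0 0
0 0 1
0 1 1

After press 2 at (3,2):
0 0 0
0 0 0
0 0 0
0 0 0

Lights still on: 0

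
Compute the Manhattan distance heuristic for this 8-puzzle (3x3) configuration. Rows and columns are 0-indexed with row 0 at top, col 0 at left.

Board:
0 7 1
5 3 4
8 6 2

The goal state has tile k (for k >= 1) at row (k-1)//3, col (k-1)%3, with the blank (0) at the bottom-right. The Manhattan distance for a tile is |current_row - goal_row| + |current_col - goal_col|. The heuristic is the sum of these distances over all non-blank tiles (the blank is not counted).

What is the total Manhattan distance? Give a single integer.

Tile 7: at (0,1), goal (2,0), distance |0-2|+|1-0| = 3
Tile 1: at (0,2), goal (0,0), distance |0-0|+|2-0| = 2
Tile 5: at (1,0), goal (1,1), distance |1-1|+|0-1| = 1
Tile 3: at (1,1), goal (0,2), distance |1-0|+|1-2| = 2
Tile 4: at (1,2), goal (1,0), distance |1-1|+|2-0| = 2
Tile 8: at (2,0), goal (2,1), distance |2-2|+|0-1| = 1
Tile 6: at (2,1), goal (1,2), distance |2-1|+|1-2| = 2
Tile 2: at (2,2), goal (0,1), distance |2-0|+|2-1| = 3
Sum: 3 + 2 + 1 + 2 + 2 + 1 + 2 + 3 = 16

Answer: 16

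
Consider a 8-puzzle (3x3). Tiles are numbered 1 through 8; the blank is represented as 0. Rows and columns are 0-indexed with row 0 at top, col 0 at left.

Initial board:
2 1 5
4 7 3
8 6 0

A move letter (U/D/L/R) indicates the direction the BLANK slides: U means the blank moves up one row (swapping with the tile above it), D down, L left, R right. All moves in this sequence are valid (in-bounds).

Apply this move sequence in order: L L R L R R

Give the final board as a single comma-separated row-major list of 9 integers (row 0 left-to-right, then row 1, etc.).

Answer: 2, 1, 5, 4, 7, 3, 8, 6, 0

Derivation:
After move 1 (L):
2 1 5
4 7 3
8 0 6

After move 2 (L):
2 1 5
4 7 3
0 8 6

After move 3 (R):
2 1 5
4 7 3
8 0 6

After move 4 (L):
2 1 5
4 7 3
0 8 6

After move 5 (R):
2 1 5
4 7 3
8 0 6

After move 6 (R):
2 1 5
4 7 3
8 6 0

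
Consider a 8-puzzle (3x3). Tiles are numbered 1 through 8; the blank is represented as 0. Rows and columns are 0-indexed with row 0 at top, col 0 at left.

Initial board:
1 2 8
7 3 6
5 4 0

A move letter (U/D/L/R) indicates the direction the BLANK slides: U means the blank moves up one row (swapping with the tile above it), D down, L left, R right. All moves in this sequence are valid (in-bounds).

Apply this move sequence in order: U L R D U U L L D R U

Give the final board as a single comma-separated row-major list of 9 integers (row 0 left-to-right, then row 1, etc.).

Answer: 7, 0, 2, 3, 1, 8, 5, 4, 6

Derivation:
After move 1 (U):
1 2 8
7 3 0
5 4 6

After move 2 (L):
1 2 8
7 0 3
5 4 6

After move 3 (R):
1 2 8
7 3 0
5 4 6

After move 4 (D):
1 2 8
7 3 6
5 4 0

After move 5 (U):
1 2 8
7 3 0
5 4 6

After move 6 (U):
1 2 0
7 3 8
5 4 6

After move 7 (L):
1 0 2
7 3 8
5 4 6

After move 8 (L):
0 1 2
7 3 8
5 4 6

After move 9 (D):
7 1 2
0 3 8
5 4 6

After move 10 (R):
7 1 2
3 0 8
5 4 6

After move 11 (U):
7 0 2
3 1 8
5 4 6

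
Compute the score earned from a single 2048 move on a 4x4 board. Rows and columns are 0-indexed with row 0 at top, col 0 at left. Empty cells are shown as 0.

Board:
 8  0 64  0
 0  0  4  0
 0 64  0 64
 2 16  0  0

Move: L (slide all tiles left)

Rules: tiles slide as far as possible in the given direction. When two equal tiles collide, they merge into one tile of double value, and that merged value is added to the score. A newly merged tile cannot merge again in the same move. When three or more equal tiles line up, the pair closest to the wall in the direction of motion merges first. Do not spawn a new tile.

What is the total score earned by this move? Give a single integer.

Slide left:
row 0: [8, 0, 64, 0] -> [8, 64, 0, 0]  score +0 (running 0)
row 1: [0, 0, 4, 0] -> [4, 0, 0, 0]  score +0 (running 0)
row 2: [0, 64, 0, 64] -> [128, 0, 0, 0]  score +128 (running 128)
row 3: [2, 16, 0, 0] -> [2, 16, 0, 0]  score +0 (running 128)
Board after move:
  8  64   0   0
  4   0   0   0
128   0   0   0
  2  16   0   0

Answer: 128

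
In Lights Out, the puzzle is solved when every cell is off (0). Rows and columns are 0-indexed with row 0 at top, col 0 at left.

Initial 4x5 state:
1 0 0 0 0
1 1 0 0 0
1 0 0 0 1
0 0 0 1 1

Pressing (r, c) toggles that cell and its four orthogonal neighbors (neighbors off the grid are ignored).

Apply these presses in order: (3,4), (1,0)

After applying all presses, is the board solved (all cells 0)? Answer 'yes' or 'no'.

After press 1 at (3,4):
1 0 0 0 0
1 1 0 0 0
1 0 0 0 0
0 0 0 0 0

After press 2 at (1,0):
0 0 0 0 0
0 0 0 0 0
0 0 0 0 0
0 0 0 0 0

Lights still on: 0

Answer: yes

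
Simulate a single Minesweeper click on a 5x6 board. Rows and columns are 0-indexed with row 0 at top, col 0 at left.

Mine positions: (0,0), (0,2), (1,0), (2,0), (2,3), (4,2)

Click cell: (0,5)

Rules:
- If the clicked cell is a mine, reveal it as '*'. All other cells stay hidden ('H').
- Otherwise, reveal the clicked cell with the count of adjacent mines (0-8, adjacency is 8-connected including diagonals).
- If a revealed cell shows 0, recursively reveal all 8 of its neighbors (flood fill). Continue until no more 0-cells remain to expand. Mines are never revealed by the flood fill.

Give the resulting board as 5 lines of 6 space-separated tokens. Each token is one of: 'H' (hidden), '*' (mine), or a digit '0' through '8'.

H H H 1 0 0
H H H 2 1 0
H H H H 1 0
H H H 2 1 0
H H H 1 0 0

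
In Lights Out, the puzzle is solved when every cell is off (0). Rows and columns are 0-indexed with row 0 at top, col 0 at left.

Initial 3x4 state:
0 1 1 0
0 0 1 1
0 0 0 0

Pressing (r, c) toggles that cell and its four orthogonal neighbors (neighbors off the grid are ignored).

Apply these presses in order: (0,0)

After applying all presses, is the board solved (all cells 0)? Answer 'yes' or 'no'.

Answer: no

Derivation:
After press 1 at (0,0):
1 0 1 0
1 0 1 1
0 0 0 0

Lights still on: 5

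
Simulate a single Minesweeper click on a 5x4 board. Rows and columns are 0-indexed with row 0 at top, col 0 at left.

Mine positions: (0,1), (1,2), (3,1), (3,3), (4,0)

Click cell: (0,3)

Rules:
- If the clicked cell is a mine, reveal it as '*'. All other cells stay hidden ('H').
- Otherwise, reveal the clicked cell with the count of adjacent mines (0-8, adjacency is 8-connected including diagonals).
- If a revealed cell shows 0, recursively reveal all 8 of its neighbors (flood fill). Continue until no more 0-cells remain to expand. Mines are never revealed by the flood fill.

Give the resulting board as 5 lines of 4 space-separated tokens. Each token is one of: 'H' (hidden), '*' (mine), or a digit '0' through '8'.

H H H 1
H H H H
H H H H
H H H H
H H H H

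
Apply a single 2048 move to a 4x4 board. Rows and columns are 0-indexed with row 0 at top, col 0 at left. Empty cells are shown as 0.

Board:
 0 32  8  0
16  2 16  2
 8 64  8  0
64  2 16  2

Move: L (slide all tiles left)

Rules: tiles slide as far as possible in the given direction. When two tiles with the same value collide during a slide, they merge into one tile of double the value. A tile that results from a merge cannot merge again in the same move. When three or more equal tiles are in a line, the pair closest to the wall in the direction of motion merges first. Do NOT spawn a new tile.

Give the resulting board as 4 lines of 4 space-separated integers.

Slide left:
row 0: [0, 32, 8, 0] -> [32, 8, 0, 0]
row 1: [16, 2, 16, 2] -> [16, 2, 16, 2]
row 2: [8, 64, 8, 0] -> [8, 64, 8, 0]
row 3: [64, 2, 16, 2] -> [64, 2, 16, 2]

Answer: 32  8  0  0
16  2 16  2
 8 64  8  0
64  2 16  2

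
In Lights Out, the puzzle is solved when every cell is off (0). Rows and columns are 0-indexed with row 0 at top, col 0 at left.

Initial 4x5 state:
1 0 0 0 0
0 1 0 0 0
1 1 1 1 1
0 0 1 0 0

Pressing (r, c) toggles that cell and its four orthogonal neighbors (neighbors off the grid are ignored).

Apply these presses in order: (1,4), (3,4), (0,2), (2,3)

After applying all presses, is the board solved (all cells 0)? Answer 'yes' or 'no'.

After press 1 at (1,4):
1 0 0 0 1
0 1 0 1 1
1 1 1 1 0
0 0 1 0 0

After press 2 at (3,4):
1 0 0 0 1
0 1 0 1 1
1 1 1 1 1
0 0 1 1 1

After press 3 at (0,2):
1 1 1 1 1
0 1 1 1 1
1 1 1 1 1
0 0 1 1 1

After press 4 at (2,3):
1 1 1 1 1
0 1 1 0 1
1 1 0 0 0
0 0 1 0 1

Lights still on: 12

Answer: no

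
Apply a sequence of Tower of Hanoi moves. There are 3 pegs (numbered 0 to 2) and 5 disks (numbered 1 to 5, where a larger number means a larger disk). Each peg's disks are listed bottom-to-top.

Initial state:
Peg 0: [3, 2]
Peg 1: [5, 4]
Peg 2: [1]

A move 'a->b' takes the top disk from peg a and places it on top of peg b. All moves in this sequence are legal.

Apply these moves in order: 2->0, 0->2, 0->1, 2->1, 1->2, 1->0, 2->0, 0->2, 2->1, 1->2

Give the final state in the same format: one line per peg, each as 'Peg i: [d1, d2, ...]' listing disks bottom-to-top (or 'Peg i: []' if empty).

After move 1 (2->0):
Peg 0: [3, 2, 1]
Peg 1: [5, 4]
Peg 2: []

After move 2 (0->2):
Peg 0: [3, 2]
Peg 1: [5, 4]
Peg 2: [1]

After move 3 (0->1):
Peg 0: [3]
Peg 1: [5, 4, 2]
Peg 2: [1]

After move 4 (2->1):
Peg 0: [3]
Peg 1: [5, 4, 2, 1]
Peg 2: []

After move 5 (1->2):
Peg 0: [3]
Peg 1: [5, 4, 2]
Peg 2: [1]

After move 6 (1->0):
Peg 0: [3, 2]
Peg 1: [5, 4]
Peg 2: [1]

After move 7 (2->0):
Peg 0: [3, 2, 1]
Peg 1: [5, 4]
Peg 2: []

After move 8 (0->2):
Peg 0: [3, 2]
Peg 1: [5, 4]
Peg 2: [1]

After move 9 (2->1):
Peg 0: [3, 2]
Peg 1: [5, 4, 1]
Peg 2: []

After move 10 (1->2):
Peg 0: [3, 2]
Peg 1: [5, 4]
Peg 2: [1]

Answer: Peg 0: [3, 2]
Peg 1: [5, 4]
Peg 2: [1]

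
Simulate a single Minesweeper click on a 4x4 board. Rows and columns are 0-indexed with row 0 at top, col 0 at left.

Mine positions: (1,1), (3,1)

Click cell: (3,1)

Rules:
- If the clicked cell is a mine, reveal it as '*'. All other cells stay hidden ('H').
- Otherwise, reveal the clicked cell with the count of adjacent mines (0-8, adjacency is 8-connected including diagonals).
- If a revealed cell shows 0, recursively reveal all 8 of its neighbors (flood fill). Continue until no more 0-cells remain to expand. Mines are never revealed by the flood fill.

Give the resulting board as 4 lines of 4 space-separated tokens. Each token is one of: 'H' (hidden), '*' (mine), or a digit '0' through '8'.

H H H H
H H H H
H H H H
H * H H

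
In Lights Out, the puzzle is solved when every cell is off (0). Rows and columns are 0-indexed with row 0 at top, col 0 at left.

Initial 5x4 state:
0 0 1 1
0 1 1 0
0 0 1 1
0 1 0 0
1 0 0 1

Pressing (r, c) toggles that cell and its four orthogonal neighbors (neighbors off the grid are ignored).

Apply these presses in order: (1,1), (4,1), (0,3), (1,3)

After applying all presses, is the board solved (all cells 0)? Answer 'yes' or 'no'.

Answer: no

Derivation:
After press 1 at (1,1):
0 1 1 1
1 0 0 0
0 1 1 1
0 1 0 0
1 0 0 1

After press 2 at (4,1):
0 1 1 1
1 0 0 0
0 1 1 1
0 0 0 0
0 1 1 1

After press 3 at (0,3):
0 1 0 0
1 0 0 1
0 1 1 1
0 0 0 0
0 1 1 1

After press 4 at (1,3):
0 1 0 1
1 0 1 0
0 1 1 0
0 0 0 0
0 1 1 1

Lights still on: 9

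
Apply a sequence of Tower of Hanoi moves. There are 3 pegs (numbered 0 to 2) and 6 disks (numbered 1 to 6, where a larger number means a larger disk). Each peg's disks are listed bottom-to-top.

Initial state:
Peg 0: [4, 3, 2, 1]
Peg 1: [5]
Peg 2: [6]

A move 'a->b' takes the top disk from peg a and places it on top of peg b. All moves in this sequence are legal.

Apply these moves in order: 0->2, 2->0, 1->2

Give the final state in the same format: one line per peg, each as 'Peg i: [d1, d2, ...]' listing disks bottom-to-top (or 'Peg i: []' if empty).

After move 1 (0->2):
Peg 0: [4, 3, 2]
Peg 1: [5]
Peg 2: [6, 1]

After move 2 (2->0):
Peg 0: [4, 3, 2, 1]
Peg 1: [5]
Peg 2: [6]

After move 3 (1->2):
Peg 0: [4, 3, 2, 1]
Peg 1: []
Peg 2: [6, 5]

Answer: Peg 0: [4, 3, 2, 1]
Peg 1: []
Peg 2: [6, 5]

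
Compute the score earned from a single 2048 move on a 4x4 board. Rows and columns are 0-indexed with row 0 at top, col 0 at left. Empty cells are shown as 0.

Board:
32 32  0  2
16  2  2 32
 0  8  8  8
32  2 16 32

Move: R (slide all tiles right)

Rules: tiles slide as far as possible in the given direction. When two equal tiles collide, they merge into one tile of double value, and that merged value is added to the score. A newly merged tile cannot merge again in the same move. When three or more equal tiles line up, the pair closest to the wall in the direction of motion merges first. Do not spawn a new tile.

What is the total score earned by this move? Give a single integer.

Answer: 84

Derivation:
Slide right:
row 0: [32, 32, 0, 2] -> [0, 0, 64, 2]  score +64 (running 64)
row 1: [16, 2, 2, 32] -> [0, 16, 4, 32]  score +4 (running 68)
row 2: [0, 8, 8, 8] -> [0, 0, 8, 16]  score +16 (running 84)
row 3: [32, 2, 16, 32] -> [32, 2, 16, 32]  score +0 (running 84)
Board after move:
 0  0 64  2
 0 16  4 32
 0  0  8 16
32  2 16 32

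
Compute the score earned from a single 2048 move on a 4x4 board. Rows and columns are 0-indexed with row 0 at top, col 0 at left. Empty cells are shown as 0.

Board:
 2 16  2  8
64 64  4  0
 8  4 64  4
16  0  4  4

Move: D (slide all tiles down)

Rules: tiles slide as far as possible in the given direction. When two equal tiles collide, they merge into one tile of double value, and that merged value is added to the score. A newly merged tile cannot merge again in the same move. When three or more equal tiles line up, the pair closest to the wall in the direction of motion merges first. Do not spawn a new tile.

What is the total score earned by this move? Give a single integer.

Answer: 8

Derivation:
Slide down:
col 0: [2, 64, 8, 16] -> [2, 64, 8, 16]  score +0 (running 0)
col 1: [16, 64, 4, 0] -> [0, 16, 64, 4]  score +0 (running 0)
col 2: [2, 4, 64, 4] -> [2, 4, 64, 4]  score +0 (running 0)
col 3: [8, 0, 4, 4] -> [0, 0, 8, 8]  score +8 (running 8)
Board after move:
 2  0  2  0
64 16  4  0
 8 64 64  8
16  4  4  8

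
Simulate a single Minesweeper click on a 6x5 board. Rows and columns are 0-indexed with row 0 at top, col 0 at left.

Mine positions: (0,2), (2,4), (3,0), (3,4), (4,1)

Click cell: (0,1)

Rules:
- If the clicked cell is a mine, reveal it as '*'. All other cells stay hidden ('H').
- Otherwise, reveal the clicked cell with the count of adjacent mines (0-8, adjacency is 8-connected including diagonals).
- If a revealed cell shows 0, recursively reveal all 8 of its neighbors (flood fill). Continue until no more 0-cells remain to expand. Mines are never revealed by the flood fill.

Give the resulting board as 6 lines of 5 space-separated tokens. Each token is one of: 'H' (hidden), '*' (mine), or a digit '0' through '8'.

H 1 H H H
H H H H H
H H H H H
H H H H H
H H H H H
H H H H H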